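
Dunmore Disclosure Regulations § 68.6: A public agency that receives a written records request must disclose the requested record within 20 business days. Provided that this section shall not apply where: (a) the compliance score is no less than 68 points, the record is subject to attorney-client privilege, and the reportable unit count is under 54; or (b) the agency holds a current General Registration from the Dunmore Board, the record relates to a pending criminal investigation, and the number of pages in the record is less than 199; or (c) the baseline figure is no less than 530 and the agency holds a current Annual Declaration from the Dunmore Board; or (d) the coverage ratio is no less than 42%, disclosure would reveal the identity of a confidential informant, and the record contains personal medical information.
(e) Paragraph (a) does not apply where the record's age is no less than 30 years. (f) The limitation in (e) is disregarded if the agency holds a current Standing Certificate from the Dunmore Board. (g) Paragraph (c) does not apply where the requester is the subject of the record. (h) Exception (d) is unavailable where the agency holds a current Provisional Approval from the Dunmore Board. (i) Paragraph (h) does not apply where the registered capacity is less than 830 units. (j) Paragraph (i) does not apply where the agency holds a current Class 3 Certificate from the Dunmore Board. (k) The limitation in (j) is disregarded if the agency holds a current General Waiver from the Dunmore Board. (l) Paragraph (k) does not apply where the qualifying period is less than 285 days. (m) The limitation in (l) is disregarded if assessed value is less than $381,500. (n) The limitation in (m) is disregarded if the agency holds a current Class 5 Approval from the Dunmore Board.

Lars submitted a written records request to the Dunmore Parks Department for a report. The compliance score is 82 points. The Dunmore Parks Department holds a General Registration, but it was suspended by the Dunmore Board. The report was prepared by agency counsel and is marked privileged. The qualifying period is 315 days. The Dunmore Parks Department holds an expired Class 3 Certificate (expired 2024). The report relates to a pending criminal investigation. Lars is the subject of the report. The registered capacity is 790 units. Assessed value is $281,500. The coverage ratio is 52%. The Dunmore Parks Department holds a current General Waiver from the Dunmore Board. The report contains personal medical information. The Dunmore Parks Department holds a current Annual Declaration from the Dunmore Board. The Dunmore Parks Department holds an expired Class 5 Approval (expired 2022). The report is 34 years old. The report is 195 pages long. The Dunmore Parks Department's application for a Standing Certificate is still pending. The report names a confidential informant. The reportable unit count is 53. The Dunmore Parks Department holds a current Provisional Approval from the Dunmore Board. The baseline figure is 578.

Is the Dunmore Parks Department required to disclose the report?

No — exception (d) applies; the Dunmore Parks Department is not required to disclose the report.

Exception (a): the compliance score is 82 points, meeting the 68 points threshold; the report is privileged; the reportable unit count is 53, under the 54 limit — every condition holds. But: (e) is triggered — the record's age is 34 years, meeting the 30 years threshold. (f) does not operate here (the Standing Certificate is not current), so (e) stands. (a) is therefore removed.
Exception (b) does not apply: there is no General Registration in force.
All of (c)'s requirements are met (the baseline figure is 578, meeting the 530 threshold; a current Annual Declaration is held). But: (g) operates against (c): Lars is the subject of the report. Exception (c) does not apply.
Exception (d) is satisfied on its face — the coverage ratio is 52%, meeting the 42% threshold; the report names a confidential informant; the report contains personal medical information. Under paragraphs (h)–(n): (h) would limit (d) — a current Provisional Approval is held — but (i) sets (h) aside: (i) operates against (h): the registered capacity is 790 units, less than the 830 units limit. (j), which would lift (i), does not operate here — no current Class 3 Certificate is held. Exception (d) stands.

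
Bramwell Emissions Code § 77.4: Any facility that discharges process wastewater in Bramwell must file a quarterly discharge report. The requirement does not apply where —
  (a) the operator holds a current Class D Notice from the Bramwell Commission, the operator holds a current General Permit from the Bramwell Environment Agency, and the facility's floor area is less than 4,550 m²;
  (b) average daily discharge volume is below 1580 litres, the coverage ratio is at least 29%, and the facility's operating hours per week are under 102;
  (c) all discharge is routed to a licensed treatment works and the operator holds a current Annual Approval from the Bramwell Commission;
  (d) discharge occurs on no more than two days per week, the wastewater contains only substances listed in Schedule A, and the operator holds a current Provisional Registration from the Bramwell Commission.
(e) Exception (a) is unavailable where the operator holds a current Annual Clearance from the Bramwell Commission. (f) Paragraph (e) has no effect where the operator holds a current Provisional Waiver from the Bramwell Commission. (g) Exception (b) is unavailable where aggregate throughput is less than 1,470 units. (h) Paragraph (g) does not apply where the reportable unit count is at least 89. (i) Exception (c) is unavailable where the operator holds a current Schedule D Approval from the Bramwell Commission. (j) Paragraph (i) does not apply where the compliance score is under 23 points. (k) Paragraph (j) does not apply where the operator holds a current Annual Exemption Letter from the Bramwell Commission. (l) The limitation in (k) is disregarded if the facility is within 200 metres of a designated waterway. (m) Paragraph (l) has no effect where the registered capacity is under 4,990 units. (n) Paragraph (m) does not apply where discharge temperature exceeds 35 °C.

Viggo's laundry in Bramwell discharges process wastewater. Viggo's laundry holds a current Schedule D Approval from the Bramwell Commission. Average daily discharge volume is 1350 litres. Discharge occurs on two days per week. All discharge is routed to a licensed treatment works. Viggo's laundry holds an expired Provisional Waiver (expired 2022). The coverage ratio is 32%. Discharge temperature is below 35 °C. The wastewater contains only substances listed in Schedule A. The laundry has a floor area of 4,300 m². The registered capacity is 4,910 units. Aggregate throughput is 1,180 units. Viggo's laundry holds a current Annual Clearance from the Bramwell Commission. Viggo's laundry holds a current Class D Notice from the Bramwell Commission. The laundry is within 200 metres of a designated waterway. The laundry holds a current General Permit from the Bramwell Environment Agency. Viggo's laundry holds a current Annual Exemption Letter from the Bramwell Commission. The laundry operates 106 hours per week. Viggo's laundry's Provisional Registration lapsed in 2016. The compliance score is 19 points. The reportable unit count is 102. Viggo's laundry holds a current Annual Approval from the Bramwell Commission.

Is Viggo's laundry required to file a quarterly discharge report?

Exception (a) is satisfied on its face — a current Class D Notice is held; a current General Permit is held; the facility's floor area is 4,300 m², less than the 4,550 m² limit. Turning to paragraphs (e)–(f): (e) operates against (a): a current Annual Clearance is held. (f) is not engaged (no current Provisional Waiver is held), so (e) stands. So (a) is unavailable.
Exception (b) does not apply: the facility's operating hours per week are 106, not under 102.
Exception (c) is satisfied on its face — discharge is routed to a licensed treatment works; a current Annual Approval is held. But: (i) applies — a current Schedule D Approval is held. (j) would limit (i) — the compliance score is 19 points, under the 23 points limit — but (k) sets (j) aside: (k) operates against (j): a current Annual Exemption Letter is held. (l) would limit (k) — the laundry is within 200 m of a designated waterway — but (m) sets (l) aside: (m) operates against (l): the registered capacity is 4,910 units, under the 4,990 units limit. (n), which would lift (m), does not operate here — discharge temperature is below 35 °C. (c) is therefore removed.
Exception (d) requires that the operator holds a current Provisional Registration from the Bramwell Commission; but the Provisional Registration is not current, so (d) is unavailable.
No exception is made out. Viggo's laundry falls within the general rule.

Yes — Viggo's laundry must file a quarterly discharge report.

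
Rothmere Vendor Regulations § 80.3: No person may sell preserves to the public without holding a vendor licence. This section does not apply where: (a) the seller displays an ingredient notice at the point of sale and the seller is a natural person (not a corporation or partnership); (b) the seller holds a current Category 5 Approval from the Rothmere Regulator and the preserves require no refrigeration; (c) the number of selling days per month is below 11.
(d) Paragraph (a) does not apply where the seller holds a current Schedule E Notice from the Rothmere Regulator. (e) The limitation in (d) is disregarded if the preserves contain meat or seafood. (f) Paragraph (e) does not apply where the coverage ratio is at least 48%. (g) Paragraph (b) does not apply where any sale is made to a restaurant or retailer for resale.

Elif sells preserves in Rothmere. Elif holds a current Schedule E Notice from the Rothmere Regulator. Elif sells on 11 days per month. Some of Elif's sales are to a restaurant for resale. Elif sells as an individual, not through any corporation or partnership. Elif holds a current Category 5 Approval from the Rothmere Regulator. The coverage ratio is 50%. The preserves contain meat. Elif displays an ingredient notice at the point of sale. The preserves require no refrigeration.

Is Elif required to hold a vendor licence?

Exception (a) is satisfied on its face — an ingredient notice is displayed; the seller is a natural person. But applying paragraphs (d)–(f): (d) operates — a current Schedule E Notice is held. (e) operates (the preserves contain meat), but is itself disapplied by (f): (f) operates against (e): the coverage ratio is 50%, meeting the 48% threshold. Exception (a) does not apply.
All of (b)'s requirements are met (a current Category 5 Approval is held; the preserves are shelf-stable). But: (g) applies — some sales are to a restaurant for resale. Exception (b) does not apply.
Exception (c) does not apply: the number of selling days per month is 11, not below 11.
None of the exceptions is available; § 80.3 applies in full.

Yes — Elif must hold a vendor licence.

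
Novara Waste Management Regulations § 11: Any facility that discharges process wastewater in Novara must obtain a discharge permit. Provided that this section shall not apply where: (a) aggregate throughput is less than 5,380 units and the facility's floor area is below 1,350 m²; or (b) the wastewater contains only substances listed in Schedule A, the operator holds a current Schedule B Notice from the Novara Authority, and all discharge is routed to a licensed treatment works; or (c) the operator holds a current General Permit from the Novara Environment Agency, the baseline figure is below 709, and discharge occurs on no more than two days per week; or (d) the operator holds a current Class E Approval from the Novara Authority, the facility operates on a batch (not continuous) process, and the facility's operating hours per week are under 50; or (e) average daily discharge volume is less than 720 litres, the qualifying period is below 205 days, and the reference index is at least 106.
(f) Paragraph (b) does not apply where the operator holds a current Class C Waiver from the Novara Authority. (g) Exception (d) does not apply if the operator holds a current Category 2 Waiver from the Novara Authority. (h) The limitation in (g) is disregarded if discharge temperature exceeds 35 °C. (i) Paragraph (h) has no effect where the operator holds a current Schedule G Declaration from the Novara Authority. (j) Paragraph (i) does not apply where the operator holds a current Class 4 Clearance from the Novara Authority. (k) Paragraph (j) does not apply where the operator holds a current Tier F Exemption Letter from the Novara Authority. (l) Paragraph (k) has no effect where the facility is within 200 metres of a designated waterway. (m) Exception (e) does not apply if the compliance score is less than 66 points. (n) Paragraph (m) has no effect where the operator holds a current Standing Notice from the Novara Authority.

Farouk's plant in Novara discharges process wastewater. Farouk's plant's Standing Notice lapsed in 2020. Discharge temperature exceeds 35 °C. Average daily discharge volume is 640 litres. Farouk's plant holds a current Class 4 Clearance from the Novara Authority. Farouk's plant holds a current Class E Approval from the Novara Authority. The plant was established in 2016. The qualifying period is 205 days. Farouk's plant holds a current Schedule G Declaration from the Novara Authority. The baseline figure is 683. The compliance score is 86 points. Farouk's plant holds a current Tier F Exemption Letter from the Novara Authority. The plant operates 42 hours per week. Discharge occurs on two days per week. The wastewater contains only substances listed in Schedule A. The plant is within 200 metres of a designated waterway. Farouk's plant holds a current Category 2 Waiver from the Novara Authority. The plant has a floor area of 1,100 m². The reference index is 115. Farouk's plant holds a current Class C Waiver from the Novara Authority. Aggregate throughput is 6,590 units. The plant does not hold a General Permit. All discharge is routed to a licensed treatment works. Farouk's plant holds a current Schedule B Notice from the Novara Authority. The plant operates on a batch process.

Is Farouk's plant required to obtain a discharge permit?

Exception (a) does not apply: aggregate throughput is 6,590 units, not less than 5,380 units.
Exception (b): the wastewater is Schedule-A-only; a current Schedule B Notice is held; discharge is routed to a licensed treatment works — every condition holds. Turning to paragraph (f): (f) operates against (b): a current Class C Waiver is held. So (b) is unavailable.
Exception (c) does not apply: no General Permit is held.
Exception (d)'s conditions are all satisfied: a current Class E Approval is held; the facility operates on a batch process; the facility's operating hours per week are 42, under the 50 limit. Applying paragraphs (g)–(l): (g) would limit (d) — a current Category 2 Waiver is held — but (h) sets (g) aside: (h) applies — discharge temperature exceeds 35 °C. (i) would limit (h) — a current Schedule G Declaration is held — but (j) sets (i) aside: (j) operates against (i): a current Class 4 Clearance is held. (k) would limit (j) — a current Tier F Exemption Letter is held — but (l) sets (k) aside: (l) is engaged — the plant is within 200 m of a designated waterway. So (d) applies.
Exception (e) fails — the qualifying period is 205 days, not below 205 days.

No — exception (d) applies; Farouk's plant is not required to obtain a discharge permit.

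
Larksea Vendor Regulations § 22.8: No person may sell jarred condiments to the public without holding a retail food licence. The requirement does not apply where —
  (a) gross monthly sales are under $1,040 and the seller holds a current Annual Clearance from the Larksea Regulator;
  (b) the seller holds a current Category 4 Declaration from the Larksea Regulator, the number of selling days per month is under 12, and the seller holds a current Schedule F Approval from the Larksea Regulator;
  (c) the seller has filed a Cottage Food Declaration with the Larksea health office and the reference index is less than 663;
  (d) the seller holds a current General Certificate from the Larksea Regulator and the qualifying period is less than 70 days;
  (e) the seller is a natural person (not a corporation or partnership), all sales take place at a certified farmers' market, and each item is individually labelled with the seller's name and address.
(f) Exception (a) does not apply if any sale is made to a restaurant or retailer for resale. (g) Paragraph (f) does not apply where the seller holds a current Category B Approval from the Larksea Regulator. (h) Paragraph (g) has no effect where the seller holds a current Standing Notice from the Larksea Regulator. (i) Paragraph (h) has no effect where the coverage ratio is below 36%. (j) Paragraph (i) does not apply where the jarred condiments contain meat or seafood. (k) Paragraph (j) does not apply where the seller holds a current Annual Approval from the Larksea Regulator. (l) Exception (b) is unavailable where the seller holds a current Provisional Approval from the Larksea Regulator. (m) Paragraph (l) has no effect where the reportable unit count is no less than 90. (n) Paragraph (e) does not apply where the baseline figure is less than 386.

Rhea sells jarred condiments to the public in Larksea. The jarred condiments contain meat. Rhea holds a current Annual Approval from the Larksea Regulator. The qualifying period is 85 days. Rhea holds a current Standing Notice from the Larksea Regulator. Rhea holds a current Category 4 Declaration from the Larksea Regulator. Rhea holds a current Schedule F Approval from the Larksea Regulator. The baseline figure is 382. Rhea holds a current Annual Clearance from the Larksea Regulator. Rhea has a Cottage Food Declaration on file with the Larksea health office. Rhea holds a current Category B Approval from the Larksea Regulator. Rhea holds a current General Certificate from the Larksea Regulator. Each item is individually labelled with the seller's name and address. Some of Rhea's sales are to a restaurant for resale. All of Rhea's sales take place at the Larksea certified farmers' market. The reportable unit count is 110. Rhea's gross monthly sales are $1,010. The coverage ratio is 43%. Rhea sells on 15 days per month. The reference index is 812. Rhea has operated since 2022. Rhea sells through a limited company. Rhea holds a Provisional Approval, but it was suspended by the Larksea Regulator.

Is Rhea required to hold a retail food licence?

Yes — Rhea must hold a retail food licence.

Exception (a): gross monthly sales are $1,010, under the $1,040 limit; a current Annual Clearance is held — every condition holds. But applying paragraphs (f)–(k): (f) applies — some sales are to a restaurant for resale. (g) operates (a current Category B Approval is held), but is displaced by (h): (h) operates against (g): a current Standing Notice is held. (i) does not operate here (the coverage ratio is 43%, not below 36%), so (h) stands. Exception (a) does not apply.
Exception (b) requires that the number of selling days per month is under 12; but the number of selling days per month is 15, not under 12, so (b) is unavailable.
Exception (c) fails — the reference index is 812, not less than 663.
Exception (d) fails — the qualifying period is 85 days, not less than 70 days.
Exception (e) does not apply: the seller operates through a limited company.
No exception displaces § 22.8.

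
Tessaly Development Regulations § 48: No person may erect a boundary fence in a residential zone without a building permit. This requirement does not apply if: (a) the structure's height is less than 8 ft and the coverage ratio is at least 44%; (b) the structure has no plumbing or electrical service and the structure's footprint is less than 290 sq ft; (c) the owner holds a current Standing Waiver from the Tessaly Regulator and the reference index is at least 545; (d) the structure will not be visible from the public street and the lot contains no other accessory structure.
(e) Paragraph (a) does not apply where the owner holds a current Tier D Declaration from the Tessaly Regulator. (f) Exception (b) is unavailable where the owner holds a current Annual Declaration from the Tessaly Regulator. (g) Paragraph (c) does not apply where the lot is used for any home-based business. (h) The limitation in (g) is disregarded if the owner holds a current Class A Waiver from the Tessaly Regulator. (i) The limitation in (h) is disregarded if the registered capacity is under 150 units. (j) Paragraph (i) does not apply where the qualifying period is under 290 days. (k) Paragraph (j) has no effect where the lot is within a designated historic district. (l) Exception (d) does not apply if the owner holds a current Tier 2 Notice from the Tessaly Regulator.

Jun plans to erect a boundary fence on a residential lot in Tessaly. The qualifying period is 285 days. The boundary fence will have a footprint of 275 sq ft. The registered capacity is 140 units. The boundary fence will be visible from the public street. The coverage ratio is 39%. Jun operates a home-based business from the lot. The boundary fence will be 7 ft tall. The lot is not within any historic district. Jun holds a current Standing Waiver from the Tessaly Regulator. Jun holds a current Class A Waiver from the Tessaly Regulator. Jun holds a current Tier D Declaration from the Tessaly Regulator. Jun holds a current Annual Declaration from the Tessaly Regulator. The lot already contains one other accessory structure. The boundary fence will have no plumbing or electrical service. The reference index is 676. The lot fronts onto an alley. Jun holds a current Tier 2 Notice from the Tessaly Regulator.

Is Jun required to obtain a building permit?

No — exception (c) applies; Jun does not need a building permit.

Exception (a) requires that the coverage ratio is at least 44%; but the coverage ratio is 39%, short of 44%, so (a) is unavailable.
Exception (b)'s conditions are all satisfied: there is no plumbing or electrical service; the structure's footprint is 275 sq ft, less than the 290 sq ft limit. But: (f) applies — a current Annual Declaration is held. Exception (b) does not apply.
Exception (c) is satisfied on its face — a current Standing Waiver is held; the reference index is 676, meeting the 545 threshold. As to paragraphs (g)–(k): (g) would limit (c) — a home-based business operates on the lot — but (h) sets (g) aside: (h) applies — a current Class A Waiver is held. (i) applies (the registered capacity is 140 units, under the 150 units limit), but is overridden by (j): (j) operates against (i): the qualifying period is 285 days, under the 290 days limit. (k) is not triggered (the lot is not in a historic district), so (j) stands. So (c) applies.
Exception (d) requires that the structure will not be visible from the public street; but the structure will be visible from the street, so (d) is unavailable.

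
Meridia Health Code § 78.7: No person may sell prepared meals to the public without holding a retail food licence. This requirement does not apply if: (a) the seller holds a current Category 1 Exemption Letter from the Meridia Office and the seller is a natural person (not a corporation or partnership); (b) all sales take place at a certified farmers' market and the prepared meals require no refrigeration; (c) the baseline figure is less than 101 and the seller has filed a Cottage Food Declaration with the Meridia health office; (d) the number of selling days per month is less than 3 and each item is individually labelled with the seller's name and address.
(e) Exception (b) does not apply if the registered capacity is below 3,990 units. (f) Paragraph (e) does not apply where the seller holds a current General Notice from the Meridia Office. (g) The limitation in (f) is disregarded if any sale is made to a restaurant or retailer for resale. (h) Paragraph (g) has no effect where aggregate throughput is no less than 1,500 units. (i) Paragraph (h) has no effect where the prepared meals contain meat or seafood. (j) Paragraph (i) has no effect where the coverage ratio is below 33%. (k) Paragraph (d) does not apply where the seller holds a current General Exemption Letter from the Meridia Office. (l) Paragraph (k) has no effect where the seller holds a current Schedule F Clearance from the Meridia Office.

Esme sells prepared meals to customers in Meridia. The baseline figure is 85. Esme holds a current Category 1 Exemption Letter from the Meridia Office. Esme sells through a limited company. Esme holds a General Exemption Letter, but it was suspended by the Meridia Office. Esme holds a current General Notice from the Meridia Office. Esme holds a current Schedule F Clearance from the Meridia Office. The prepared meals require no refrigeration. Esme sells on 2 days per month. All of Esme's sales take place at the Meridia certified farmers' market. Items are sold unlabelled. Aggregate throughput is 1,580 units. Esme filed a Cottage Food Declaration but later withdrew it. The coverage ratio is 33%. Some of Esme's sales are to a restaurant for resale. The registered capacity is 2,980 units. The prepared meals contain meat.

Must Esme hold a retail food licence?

Yes — Esme must hold a retail food licence.

Exception (a) requires that the seller is a natural person (not a corporation or partnership); but the seller operates through a limited company, so (a) is unavailable.
Exception (b): all sales are at a certified farmers' market; the prepared meals are shelf-stable — every condition holds. However, paragraphs (e)–(j) must be considered: (e) applies — the registered capacity is 2,980 units, below the 3,990 units limit. (f) would limit (e) — a current General Notice is held — but (g) sets (f) aside: (g) is triggered — some sales are to a restaurant for resale. (h) would limit (g) — aggregate throughput is 1,580 units, meeting the 1,500 units threshold — but (i) sets (h) aside: (i) operates against (h): the prepared meals contain meat. (j) is not engaged (the coverage ratio is 33%, not below 33%), so (i) stands. (b) is therefore removed.
Exception (c) requires that the seller has filed a Cottage Food Declaration with the Meridia health office; but the Cottage Food Declaration was withdrawn, so (c) is unavailable.
Exception (d) fails — items are sold unlabelled.
No exception is made out. Esme falls within the general rule.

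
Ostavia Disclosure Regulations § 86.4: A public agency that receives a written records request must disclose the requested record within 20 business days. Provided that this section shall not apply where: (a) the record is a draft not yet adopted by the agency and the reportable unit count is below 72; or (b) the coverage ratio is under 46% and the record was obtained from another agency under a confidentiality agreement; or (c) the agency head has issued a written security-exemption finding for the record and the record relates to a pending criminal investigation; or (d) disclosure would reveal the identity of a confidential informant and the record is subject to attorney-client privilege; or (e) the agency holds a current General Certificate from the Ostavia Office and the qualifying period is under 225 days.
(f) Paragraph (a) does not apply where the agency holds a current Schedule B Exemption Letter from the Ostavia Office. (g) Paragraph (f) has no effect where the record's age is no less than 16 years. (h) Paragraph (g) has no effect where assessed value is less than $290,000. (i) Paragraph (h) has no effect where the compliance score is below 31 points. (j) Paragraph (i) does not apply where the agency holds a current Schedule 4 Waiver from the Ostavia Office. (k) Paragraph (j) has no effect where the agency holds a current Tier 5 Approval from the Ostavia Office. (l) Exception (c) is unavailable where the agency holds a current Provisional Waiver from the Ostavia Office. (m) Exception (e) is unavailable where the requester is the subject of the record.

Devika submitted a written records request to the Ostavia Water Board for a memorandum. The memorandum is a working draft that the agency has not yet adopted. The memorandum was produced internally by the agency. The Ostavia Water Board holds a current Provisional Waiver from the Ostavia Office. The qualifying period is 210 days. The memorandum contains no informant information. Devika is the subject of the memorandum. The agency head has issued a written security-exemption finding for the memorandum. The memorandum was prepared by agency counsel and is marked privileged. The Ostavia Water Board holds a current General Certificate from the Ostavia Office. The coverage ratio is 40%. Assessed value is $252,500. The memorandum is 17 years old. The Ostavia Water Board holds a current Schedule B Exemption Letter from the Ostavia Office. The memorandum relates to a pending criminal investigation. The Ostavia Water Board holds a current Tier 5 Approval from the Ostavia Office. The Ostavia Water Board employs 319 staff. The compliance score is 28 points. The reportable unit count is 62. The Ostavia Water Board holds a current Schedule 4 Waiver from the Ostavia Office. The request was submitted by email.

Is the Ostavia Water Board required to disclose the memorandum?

All of (a)'s requirements are met (the memorandum is an unadopted draft; the reportable unit count is 62, below the 72 limit). Considering the limiting provisions: (f) is engaged (a current Schedule B Exemption Letter is held), but is displaced by (g): (g) operates against (f): the record's age is 17 years, meeting the 16 years threshold. (h) would limit (g) — assessed value is $252,500, less than the $290,000 limit — but (i) sets (h) aside: (i) applies — the compliance score is 28 points, below the 31 points limit. (j) is engaged (a current Schedule 4 Waiver is held), but is overridden by (k): (k) operates against (j): a current Tier 5 Approval is held. Exception (a) stands.
Exception (b) fails — the memorandum was produced internally.
Exception (c): a written security-exemption finding has been issued; the memorandum relates to a pending investigation — every condition holds. But: (l) is engaged — a current Provisional Waiver is held. Exception (c) does not apply.
Exception (d) fails — the memorandum contains no informant information.
Exception (e) is satisfied on its face — a current General Certificate is held; the qualifying period is 210 days, under the 225 days limit. But applying paragraph (m): (m) operates — Devika is the subject of the memorandum. So (e) is unavailable.

No — exception (a) applies; the Ostavia Water Board is not required to disclose the memorandum.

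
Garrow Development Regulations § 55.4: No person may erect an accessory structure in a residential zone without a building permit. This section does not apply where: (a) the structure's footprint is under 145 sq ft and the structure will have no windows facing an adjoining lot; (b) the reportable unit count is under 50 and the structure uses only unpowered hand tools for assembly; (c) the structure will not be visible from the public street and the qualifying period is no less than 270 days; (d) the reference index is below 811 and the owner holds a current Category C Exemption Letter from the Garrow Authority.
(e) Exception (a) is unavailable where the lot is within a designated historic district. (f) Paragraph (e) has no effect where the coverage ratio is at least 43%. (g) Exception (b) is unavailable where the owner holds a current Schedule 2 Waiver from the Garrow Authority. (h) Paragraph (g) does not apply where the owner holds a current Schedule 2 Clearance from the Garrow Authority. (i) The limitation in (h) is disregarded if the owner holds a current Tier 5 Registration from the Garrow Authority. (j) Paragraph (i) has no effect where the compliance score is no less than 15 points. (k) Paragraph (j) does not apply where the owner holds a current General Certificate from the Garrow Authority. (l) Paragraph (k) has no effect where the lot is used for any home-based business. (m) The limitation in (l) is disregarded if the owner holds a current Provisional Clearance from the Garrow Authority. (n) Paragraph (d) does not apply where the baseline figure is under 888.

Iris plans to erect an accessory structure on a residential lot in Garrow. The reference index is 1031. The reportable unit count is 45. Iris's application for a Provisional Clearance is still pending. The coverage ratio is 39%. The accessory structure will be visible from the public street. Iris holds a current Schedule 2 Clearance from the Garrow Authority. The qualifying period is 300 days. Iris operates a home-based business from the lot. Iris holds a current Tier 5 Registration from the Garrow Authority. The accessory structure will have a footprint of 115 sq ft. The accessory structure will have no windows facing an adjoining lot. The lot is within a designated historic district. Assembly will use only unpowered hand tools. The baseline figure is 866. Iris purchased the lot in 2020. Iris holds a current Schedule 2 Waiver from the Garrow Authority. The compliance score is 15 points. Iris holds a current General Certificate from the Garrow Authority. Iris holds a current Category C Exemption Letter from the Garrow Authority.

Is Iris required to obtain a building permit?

No — exception (b) applies; Iris does not need a building permit.

Exception (a)'s conditions are all satisfied: the structure's footprint is 115 sq ft, under the 145 sq ft limit; no windows face an adjoining lot. But: (e) operates against (a): the lot is in a historic district. (f) is inapplicable (the coverage ratio is 39%, short of 43%), so (e) stands. (a) is therefore removed.
All of (b)'s requirements are met (the reportable unit count is 45, under the 50 limit; assembly uses only hand tools). Considering the limiting provisions: (g) is engaged (a current Schedule 2 Waiver is held), but yields to (h): (h) operates against (g): a current Schedule 2 Clearance is held. (i) would limit (h) — a current Tier 5 Registration is held — but (j) sets (i) aside: (j) operates against (i): the compliance score is 15 points, meeting the 15 points threshold. (k) would limit (j) — a current General Certificate is held — but (l) sets (k) aside: (l) is engaged — a home-based business operates on the lot. (m) does not operate here (the Provisional Clearance is not current), so (l) stands. (b) remains available.
Exception (c) requires that the structure will not be visible from the public street; but the structure will be visible from the street, so (c) is unavailable.
Exception (d) fails — the reference index is 1,031, not below 811.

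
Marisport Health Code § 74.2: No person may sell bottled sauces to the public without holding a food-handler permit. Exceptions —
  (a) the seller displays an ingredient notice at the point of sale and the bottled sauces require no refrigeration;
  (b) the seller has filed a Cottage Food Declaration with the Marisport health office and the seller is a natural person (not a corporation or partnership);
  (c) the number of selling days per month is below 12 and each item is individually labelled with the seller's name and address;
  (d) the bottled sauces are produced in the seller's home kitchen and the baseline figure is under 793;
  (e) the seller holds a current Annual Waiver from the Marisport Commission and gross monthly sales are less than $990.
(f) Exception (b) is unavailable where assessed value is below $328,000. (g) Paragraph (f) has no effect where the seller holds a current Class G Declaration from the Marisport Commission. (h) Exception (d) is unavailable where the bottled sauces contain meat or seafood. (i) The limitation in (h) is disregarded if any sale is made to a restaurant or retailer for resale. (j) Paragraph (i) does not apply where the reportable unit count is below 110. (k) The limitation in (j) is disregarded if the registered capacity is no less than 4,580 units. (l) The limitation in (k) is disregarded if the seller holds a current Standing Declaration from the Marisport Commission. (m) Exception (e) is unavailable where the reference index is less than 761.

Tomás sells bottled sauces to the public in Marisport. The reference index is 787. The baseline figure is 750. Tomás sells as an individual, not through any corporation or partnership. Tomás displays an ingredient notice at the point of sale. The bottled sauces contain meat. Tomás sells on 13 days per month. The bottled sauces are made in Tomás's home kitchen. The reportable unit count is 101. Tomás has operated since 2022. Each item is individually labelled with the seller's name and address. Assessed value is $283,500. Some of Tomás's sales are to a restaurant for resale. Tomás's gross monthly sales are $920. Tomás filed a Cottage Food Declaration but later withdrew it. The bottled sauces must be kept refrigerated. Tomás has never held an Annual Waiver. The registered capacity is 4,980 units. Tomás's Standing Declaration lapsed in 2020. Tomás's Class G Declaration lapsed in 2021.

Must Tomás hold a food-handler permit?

Exception (a) does not apply: the bottled sauces require refrigeration.
Exception (b) fails — the Cottage Food Declaration was withdrawn.
Exception (c) does not apply: the number of selling days per month is 13, not below 12.
Exception (d): the bottled sauces are home-kitchen produced; the baseline figure is 750, under the 793 limit — every condition holds. Applying paragraphs (h)–(l): (h) would limit (d) — the bottled sauces contain meat — but (i) sets (h) aside: (i) applies — some sales are to a restaurant for resale. (j) operates (the reportable unit count is 101, below the 110 limit), but yields to (k): (k) operates against (j): the registered capacity is 4,980 units, meeting the 4,580 units threshold. (l) is not engaged (the Standing Declaration is not current), so (k) stands. So (d) applies.
Exception (e) requires that the seller holds a current Annual Waiver from the Marisport Commission; but the Annual Waiver is not current, so (e) is unavailable.

No — exception (d) applies; Tomás is not required to hold a food-handler permit.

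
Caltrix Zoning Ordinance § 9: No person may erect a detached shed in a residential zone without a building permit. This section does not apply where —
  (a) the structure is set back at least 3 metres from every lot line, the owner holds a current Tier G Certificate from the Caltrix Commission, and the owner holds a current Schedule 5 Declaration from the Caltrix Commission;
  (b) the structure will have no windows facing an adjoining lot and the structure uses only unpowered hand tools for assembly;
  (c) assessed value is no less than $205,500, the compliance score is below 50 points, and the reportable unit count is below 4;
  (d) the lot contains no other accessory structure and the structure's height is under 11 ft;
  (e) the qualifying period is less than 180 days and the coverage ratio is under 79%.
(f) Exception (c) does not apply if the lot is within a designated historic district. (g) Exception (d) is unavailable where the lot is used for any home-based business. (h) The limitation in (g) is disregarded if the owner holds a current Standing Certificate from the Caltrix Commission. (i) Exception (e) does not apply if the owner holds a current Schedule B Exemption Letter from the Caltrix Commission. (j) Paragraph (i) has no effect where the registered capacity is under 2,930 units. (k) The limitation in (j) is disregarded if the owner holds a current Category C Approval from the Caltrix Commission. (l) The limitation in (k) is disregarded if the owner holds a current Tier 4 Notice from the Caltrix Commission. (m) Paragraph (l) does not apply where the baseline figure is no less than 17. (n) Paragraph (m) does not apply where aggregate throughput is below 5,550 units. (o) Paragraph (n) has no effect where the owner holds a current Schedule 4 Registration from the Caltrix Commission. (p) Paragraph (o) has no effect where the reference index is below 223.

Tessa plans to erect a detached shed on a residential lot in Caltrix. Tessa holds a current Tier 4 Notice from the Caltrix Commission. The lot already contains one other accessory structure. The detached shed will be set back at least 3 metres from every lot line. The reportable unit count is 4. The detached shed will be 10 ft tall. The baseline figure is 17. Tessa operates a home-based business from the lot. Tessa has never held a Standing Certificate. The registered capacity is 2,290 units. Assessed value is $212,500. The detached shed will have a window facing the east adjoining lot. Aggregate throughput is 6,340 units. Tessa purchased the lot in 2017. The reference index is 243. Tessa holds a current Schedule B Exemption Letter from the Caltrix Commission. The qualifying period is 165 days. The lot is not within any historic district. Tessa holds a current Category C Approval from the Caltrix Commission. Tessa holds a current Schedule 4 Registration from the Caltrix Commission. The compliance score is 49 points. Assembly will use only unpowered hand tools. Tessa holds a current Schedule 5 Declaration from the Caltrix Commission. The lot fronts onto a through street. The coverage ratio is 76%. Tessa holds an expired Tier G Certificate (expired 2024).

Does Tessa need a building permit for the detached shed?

Exception (a) fails — there is no Tier G Certificate in force.
Exception (b) fails — a window faces an adjoining lot.
Exception (c) requires that the reportable unit count is below 4; but the reportable unit count is 4, not below 4, so (c) is unavailable.
Exception (d) does not apply: the lot already has another accessory structure.
Exception (e) is satisfied on its face — the qualifying period is 165 days, less than the 180 days limit; the coverage ratio is 76%, under the 79% limit. Turning to paragraphs (i)–(p): (i) operates against (e): a current Schedule B Exemption Letter is held. (j) would limit (i) — the registered capacity is 2,290 units, under the 2,930 units limit — but (k) sets (j) aside: (k) operates against (j): a current Category C Approval is held. (l) would limit (k) — a current Tier 4 Notice is held — but (m) sets (l) aside: (m) operates — the baseline figure is 17, meeting the 17 threshold. (n), which would lift (m), is not engaged — aggregate throughput is 6,340 units, not below 5,550 units. Exception (e) does not apply.
No exception is made out. Tessa falls within the general rule.

Yes — Tessa must obtain a building permit.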